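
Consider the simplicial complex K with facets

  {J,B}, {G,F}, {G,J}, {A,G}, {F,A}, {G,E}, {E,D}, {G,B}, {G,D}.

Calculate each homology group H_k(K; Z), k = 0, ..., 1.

We work with the vertex ordering A < B < D < E < F < G < J. The simplices of K, each written with vertices in increasing order, are:

  0-simplices (7): A, B, D, E, F, G, J
  1-simplices (9): AF, AG, BG, BJ, DE, DG, EG, FG, GJ

so the chain groups are C_0 ≅ Z^7, C_1 ≅ Z^9.

The boundary map ∂_1: C_1 → C_0 maps an edge to its endpoints' difference, ∂[p,q] = q − p.
The 7×9 boundary matrix has rank 6 and Smith normal form diag(1,1,1,1,1,1).

Now H_k = ker ∂_k / im ∂_{k+1}, so:

  H_0: rank C_0 − rank ∂_1 = 7 − 6 = 1, and the invariant factors of ∂_1 are all 1, so H_0 ≅ Z.
  H_1: rank ker ∂_1 − rank ∂_2 = (9 − 6) − 0 = 3, and there is no ∂_2, so H_1 ≅ Z^3.

As a check, the Euler characteristic is 7 − 9 = -2, which agrees with 1 − 3 = -2.

H_0 ≅ Z,  H_1 ≅ Z^3.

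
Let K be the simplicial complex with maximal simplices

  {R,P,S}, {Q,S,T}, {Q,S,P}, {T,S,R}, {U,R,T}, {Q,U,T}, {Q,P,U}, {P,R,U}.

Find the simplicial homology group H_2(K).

H_2 = Z.

Fix the vertex order P < Q < R < S < T < U and write every simplex with vertices in increasing order. Then dim K = 2 and the simplices of K are:

  0-simplices (6): P, Q, R, S, T, U
  1-simplices (12): PQ, PR, PS, PU, QS, QT, QU, RS, RT, RU, ST, TU
  2-simplices (8): PQS, PQU, PRS, PRU, QST, QTU, RST, RTU

so the chain groups are C_0 ≅ Z^6, C_1 ≅ Z^12, C_2 ≅ Z^8.

Boundary ∂_1: C_1 → C_0 maps an edge to its endpoints' difference, ∂[p,q] = q − p. For instance
  ∂RT = T − R.
The 6×12 boundary matrix has rank 5 and Smith normal form diag(1,1,1,1,1).

The boundary map ∂_2: C_2 → C_1 acts by ∂[p,q,r] = [q,r] − [p,r] + [p,q]. For instance
  ∂PRU = RU − PU + PR,
  ∂RST = ST − RT + RS.
As a 12×8 matrix over Z this has rank 7, with invariant factors (1,1,1,1,1,1,1).

Computing H_k = (kernel of ∂_k) / (image of ∂_{k+1}):

  H_2: rank ker ∂_2 − rank ∂_3 = (8 − 7) − 0 = 1, and there is no ∂_3, so H_2 ≅ Z.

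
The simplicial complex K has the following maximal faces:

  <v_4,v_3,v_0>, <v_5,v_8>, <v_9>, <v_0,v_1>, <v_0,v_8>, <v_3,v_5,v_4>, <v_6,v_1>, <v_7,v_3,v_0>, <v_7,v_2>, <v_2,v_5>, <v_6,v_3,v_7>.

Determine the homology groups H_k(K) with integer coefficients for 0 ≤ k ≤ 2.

We work with the vertex ordering v_0 < v_1 < v_2 < v_3 < v_4 < v_5 < v_6 < v_7 < v_8 < v_9. The simplices of K, each written with vertices in increasing order, are:

  0-simplices (10): [v_0], [v_1], [v_2], [v_3], [v_4], [v_5], [v_6], [v_7], [v_8], [v_9]
  1-simplices (15): (15 of them)
  2-simplices (4): [v_0,v_3,v_4], [v_0,v_3,v_7], [v_3,v_4,v_5], [v_3,v_6,v_7]

Hence C_0 ≅ Z^10, C_1 ≅ Z^15, C_2 ≅ Z^4.

Boundary ∂_1: C_1 → C_0 sends each edge [p,q] (with p < q) to q − p. For instance
  ∂[v_3,v_4] = [v_4] − [v_3].
The resulting 10×15 matrix has rank 8, and its Smith normal form has invariant factors (1,1,1,1,1,1,1,1).

The boundary map ∂_2: C_2 → C_1 acts by ∂[p,q,r] = [q,r] − [p,r] + [p,q]. For instance
  ∂[v_3,v_6,v_7] = [v_6,v_7] − [v_3,v_7] + [v_3,v_6],
  ∂[v_0,v_3,v_7] = [v_3,v_7] − [v_0,v_7] + [v_0,v_3].
As a 15×4 matrix over Z this has rank 4, with invariant factors (1,1,1,1).

Reading off H_k = ker ∂_k / im ∂_{k+1}:

  H_0: rank C_0 − rank ∂_1 = 10 − 8 = 2, and the invariant factors of ∂_1 are all 1, so H_0 ≅ Z^2.
  H_1: rank ker ∂_1 − rank ∂_2 = (15 − 8) − 4 = 3, and the invariant factors of ∂_2 are all 1, so H_1 ≅ Z^3.
  H_2: rank ker ∂_2 − rank ∂_3 = (4 − 4) − 0 = 0, and there is no ∂_3, so H_2 ≅ 0.

H_0 = Z^2,  H_1 = Z^3,  H_2 = 0.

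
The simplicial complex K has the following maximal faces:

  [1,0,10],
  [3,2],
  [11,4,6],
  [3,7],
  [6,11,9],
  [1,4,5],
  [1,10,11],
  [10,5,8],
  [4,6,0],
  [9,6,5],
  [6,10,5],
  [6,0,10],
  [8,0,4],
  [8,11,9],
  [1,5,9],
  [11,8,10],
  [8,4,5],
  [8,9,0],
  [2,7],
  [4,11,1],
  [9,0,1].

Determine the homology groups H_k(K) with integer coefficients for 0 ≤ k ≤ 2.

We work with the vertex ordering 0 < 1 < 2 < 3 < 4 < 5 < 6 < 7 < 8 < 9 < 10 < 11. The simplices of K, each written with vertices in increasing order, are:

  0-simplices (12): [0], [1], [2], [3], [4], [5], [6], [7], [8], [9], [10], [11]
  1-simplices (30): (30 of them)
  2-simplices (18): (18 of them)

so the chain groups are C_0 ≅ Z^12, C_1 ≅ Z^30, C_2 ≅ Z^18.

∂_1: C_1 → C_0 is given by ∂[p,q] = [q] − [p].
The resulting 12×30 matrix has rank 10, and its Smith normal form has invariant factors (1,1,1,1,1,1,1,1,1,1).

The boundary map ∂_2: C_2 → C_1 maps a triangle to the signed sum of its edges. For instance
  ∂[8,10,11] = [10,11] − [8,11] + [8,10],
  ∂[1,4,5] = [4,5] − [1,5] + [1,4].
As a 30×18 matrix over Z this has rank 17, with invariant factors (1,1,1,1,1,1,1,1,1,1,1,1,1,1,1,1,1).

Computing H_k = (kernel of ∂_k) / (image of ∂_{k+1}):

  H_0: rank C_0 − rank ∂_1 = 12 − 10 = 2, and the invariant factors of ∂_1 are all 1, so H_0 ≅ Z^2.
  H_1: rank ker ∂_1 − rank ∂_2 = (30 − 10) − 17 = 3, and the invariant factors of ∂_2 are all 1, so H_1 ≅ Z^3.
  H_2: rank ker ∂_2 − rank ∂_3 = (18 − 17) − 0 = 1, and there is no ∂_3, so H_2 ≅ Z.

H_0 = Z^2,  H_1 = Z^3,  H_2 = Z.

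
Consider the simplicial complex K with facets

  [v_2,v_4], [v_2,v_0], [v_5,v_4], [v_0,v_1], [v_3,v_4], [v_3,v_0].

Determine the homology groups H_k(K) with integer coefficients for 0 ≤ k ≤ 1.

Order the vertices as v_0 < v_1 < v_2 < v_3 < v_4 < v_5. Listing each simplex with vertices in this order, K has dimension 1 with simplices:

  0-simplices (6): [v_0], [v_1], [v_2], [v_3], [v_4], [v_5]
  1-simplices (6): [v_0,v_1], [v_0,v_2], [v_0,v_3], [v_2,v_4], [v_3,v_4], [v_4,v_5]

Hence C_0 ≅ Z^6, C_1 ≅ Z^6.

The boundary map ∂_1: C_1 → C_0 maps an edge to its endpoints' difference, ∂[p,q] = q − p. For instance
  ∂[v_3,v_4] = [v_4] − [v_3].
As a 6×6 matrix over Z this has rank 5, with invariant factors (1,1,1,1,1).

Now H_k = ker ∂_k / im ∂_{k+1}, so:

  H_0: rank C_0 − rank ∂_1 = 6 − 5 = 1, and the invariant factors of ∂_1 are all 1, so H_0 = Z.
  H_1: rank ker ∂_1 − rank ∂_2 = (6 − 5) − 0 = 1, and there is no ∂_2, so H_1 = Z.

As a check, the Euler characteristic is 6 − 6 = 0, which agrees with 1 − 1 = 0.

H_0 ≅ Z,  H_1 ≅ Z.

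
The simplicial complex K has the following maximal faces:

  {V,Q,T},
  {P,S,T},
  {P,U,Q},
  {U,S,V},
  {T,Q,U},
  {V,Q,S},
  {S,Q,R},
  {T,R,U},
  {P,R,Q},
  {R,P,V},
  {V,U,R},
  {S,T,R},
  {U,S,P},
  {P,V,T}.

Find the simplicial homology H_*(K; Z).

Take the total order P < Q < R < S < T < U < V on the vertex set. Then K (dimension 2) consists of the simplices:

  0-simplices (7): P, Q, R, S, T, U, V
  1-simplices (21): PQ, PR, PS, PT, PU, PV, QR, QS, QT, QU, QV, RS, RT, RU, RV, ST, SU, SV, TU, TV, UV
  2-simplices (14): PQR, PQU, PRV, PST, PSU, PTV, QRS, QSV, QTU, QTV, RST, RTU, RUV, SUV

Hence C_0 ≅ Z^7, C_1 ≅ Z^21, C_2 ≅ Z^14.

∂_1: C_1 → C_0 maps an edge to its endpoints' difference, ∂[p,q] = q − p.
As a 7×21 matrix over Z this has rank 6, with invariant factors (1,1,1,1,1,1).

The boundary map ∂_2: C_2 → C_1 acts by ∂[p,q,r] = [q,r] − [p,r] + [p,q]. For instance
  ∂SUV = UV − SV + SU,
  ∂QRS = RS − QS + QR.
As a 21×14 matrix over Z this has rank 13, with invariant factors (1,1,1,1,1,1,1,1,1,1,1,1,1).

From H_k ≅ ker(∂_k) / im(∂_{k+1}) we obtain:

  H_0: rank C_0 − rank ∂_1 = 7 − 6 = 1, and the invariant factors of ∂_1 are all 1, so H_0 = Z.
  H_1: rank ker ∂_1 − rank ∂_2 = (21 − 6) − 13 = 2, and the invariant factors of ∂_2 are all 1, so H_1 = Z^2.
  H_2: rank ker ∂_2 − rank ∂_3 = (14 − 13) − 0 = 1, and there is no ∂_3, so H_2 = Z.

As a check, the Euler characteristic is 7 − 21 + 14 = 0, which agrees with 1 − 2 + 1 = 0.
(K is a triangulation of the torus T^2.)

H_0 = Z,  H_1 = Z^2,  H_2 = Z.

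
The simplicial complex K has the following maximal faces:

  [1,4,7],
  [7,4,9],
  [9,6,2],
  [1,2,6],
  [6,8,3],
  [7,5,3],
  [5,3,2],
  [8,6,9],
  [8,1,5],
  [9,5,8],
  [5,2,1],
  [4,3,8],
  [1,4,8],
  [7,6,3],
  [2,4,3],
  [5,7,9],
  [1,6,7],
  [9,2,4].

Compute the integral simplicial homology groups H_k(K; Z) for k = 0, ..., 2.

Take the total order 1 < 2 < 3 < 4 < 5 < 6 < 7 < 8 < 9 on the vertex set. Then K (dimension 2) consists of the simplices:

  0-simplices (9): [1], [2], [3], [4], [5], [6], [7], [8], [9]
  1-simplices (27): (27 of them)
  2-simplices (18): [1,2,5], [1,2,6], [1,4,7], [1,4,8], [1,5,8], [1,6,7], [2,3,4], [2,3,5], [2,4,9], [2,6,9], [3,4,8], [3,5,7], [3,6,7], [3,6,8], [4,7,9], [5,7,9], [5,8,9], [6,8,9]

so the chain groups are C_0 ≅ Z^9, C_1 ≅ Z^27, C_2 ≅ Z^18.

The boundary map ∂_1: C_1 → C_0 sends each edge [p,q] (with p < q) to q − p. For instance
  ∂[2,5] = [5] − [2].
The resulting 9×27 matrix has rank 8, and its Smith normal form has invariant factors (1,1,1,1,1,1,1,1).

Boundary ∂_2: C_2 → C_1 acts by ∂[p,q,r] = [q,r] − [p,r] + [p,q]. For instance
  ∂[4,7,9] = [7,9] − [4,9] + [4,7],
  ∂[1,2,6] = [2,6] − [1,6] + [1,2].
The 27×18 boundary matrix has rank 17 and Smith normal form diag(1,1,1,1,1,1,1,1,1,1,1,1,1,1,1,1,1).

From H_k ≅ ker(∂_k) / im(∂_{k+1}) we obtain:

  H_0: rank C_0 − rank ∂_1 = 9 − 8 = 1, and the invariant factors of ∂_1 are all 1, so H_0 ≅ Z.
  H_1: rank ker ∂_1 − rank ∂_2 = (27 − 8) − 17 = 2, and the invariant factors of ∂_2 are all 1, so H_1 ≅ Z^2.
  H_2: rank ker ∂_2 − rank ∂_3 = (18 − 17) − 0 = 1, and there is no ∂_3, so H_2 ≅ Z.

As a check, the Euler characteristic is 9 − 27 + 18 = 0, which agrees with 1 − 2 + 1 = 0.

H_0 = Z,  H_1 = Z^2,  H_2 = Z.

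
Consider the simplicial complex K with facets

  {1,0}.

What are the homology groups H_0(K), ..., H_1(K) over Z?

H_0 ≅ Z,  H_1 = 0.

Order the vertices as 0 < 1. Listing each simplex with vertices in this order, K has dimension 1 with simplices:

  0-simplices (2): [0], [1]
  1-simplices (1): [0,1]

so the chain groups are C_0 ≅ Z^2, C_1 ≅ Z^1.

Boundary ∂_1: C_1 → C_0 maps an edge to its endpoints' difference, ∂[p,q] = q − p. For instance
  ∂[0,1] = [1] − [0].
The 2×1 boundary matrix has rank 1 and Smith normal form diag(1).

Now H_k = ker ∂_k / im ∂_{k+1}, so:

  H_0: rank C_0 − rank ∂_1 = 2 − 1 = 1, and the invariant factors of ∂_1 are all 1, so H_0 ≅ Z.
  H_1: rank ker ∂_1 − rank ∂_2 = (1 − 1) − 0 = 0, and there is no ∂_2, so H_1 ≅ 0.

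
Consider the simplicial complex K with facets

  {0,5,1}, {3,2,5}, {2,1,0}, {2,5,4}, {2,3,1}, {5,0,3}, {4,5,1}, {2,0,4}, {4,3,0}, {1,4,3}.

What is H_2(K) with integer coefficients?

H_2 = 0.

Order the vertices as 0 < 1 < 2 < 3 < 4 < 5. Listing each simplex with vertices in this order, K has dimension 2 with simplices:

  0-simplices (6): [0], [1], [2], [3], [4], [5]
  1-simplices (15): [0,1], [0,2], [0,3], [0,4], [0,5], [1,2], [1,3], [1,4], [1,5], [2,3], [2,4], [2,5], [3,4], [3,5], [4,5]
  2-simplices (10): [0,1,2], [0,1,5], [0,2,4], [0,3,4], [0,3,5], [1,2,3], [1,3,4], [1,4,5], [2,3,5], [2,4,5]

Hence C_0 ≅ Z^6, C_1 ≅ Z^15, C_2 ≅ Z^10.

Boundary ∂_1: C_1 → C_0 maps an edge to its endpoints' difference, ∂[p,q] = q − p.
This gives a 6×15 integer matrix of rank 5; reducing to Smith normal form yields diagonal entries (1,1,1,1,1).

∂_2: C_2 → C_1 acts by ∂[p,q,r] = [q,r] − [p,r] + [p,q]. For instance
  ∂[0,2,4] = [2,4] − [0,4] + [0,2],
  ∂[0,3,4] = [3,4] − [0,4] + [0,3].
This gives a 15×10 integer matrix of rank 10; reducing to Smith normal form yields diagonal entries (1,1,1,1,1,1,1,1,1,2).

From H_k ≅ ker(∂_k) / im(∂_{k+1}) we obtain:

  H_2: rank ker ∂_2 − rank ∂_3 = (10 − 10) − 0 = 0, and there is no ∂_3, so H_2 ≅ 0.

(K is a triangulation of the real projective plane RP^2.)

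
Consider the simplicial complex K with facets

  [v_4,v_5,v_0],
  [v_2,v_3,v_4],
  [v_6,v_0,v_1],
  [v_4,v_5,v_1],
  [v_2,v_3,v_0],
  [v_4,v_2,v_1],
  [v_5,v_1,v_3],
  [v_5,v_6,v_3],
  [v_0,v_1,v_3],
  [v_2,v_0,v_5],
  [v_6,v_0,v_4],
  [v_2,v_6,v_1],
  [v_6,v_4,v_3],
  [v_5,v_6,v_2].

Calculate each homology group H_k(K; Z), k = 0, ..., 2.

Take the total order v_0 < v_1 < v_2 < v_3 < v_4 < v_5 < v_6 on the vertex set. Then K (dimension 2) consists of the simplices:

  0-simplices (7): [v_0], [v_1], [v_2], [v_3], [v_4], [v_5], [v_6]
  1-simplices (21): (21 of them)
  2-simplices (14): (14 of them)

Hence C_0 ≅ Z^7, C_1 ≅ Z^21, C_2 ≅ Z^14.

The boundary map ∂_1: C_1 → C_0 is given by ∂[p,q] = [q] − [p]. For instance
  ∂[v_0,v_1] = [v_1] − [v_0].
The 7×21 boundary matrix has rank 6 and Smith normal form diag(1,1,1,1,1,1).

Boundary ∂_2: C_2 → C_1 sends each 2-simplex [p,q,r] to [q,r] − [p,r] + [p,q]. For instance
  ∂[v_3,v_5,v_6] = [v_5,v_6] − [v_3,v_6] + [v_3,v_5],
  ∂[v_0,v_1,v_3] = [v_1,v_3] − [v_0,v_3] + [v_0,v_1].
The 21×14 boundary matrix has rank 13 and Smith normal form diag(1,1,1,1,1,1,1,1,1,1,1,1,1).

Computing H_k = (kernel of ∂_k) / (image of ∂_{k+1}):

  H_0: rank C_0 − rank ∂_1 = 7 − 6 = 1, and the invariant factors of ∂_1 are all 1, so H_0 ≅ Z.
  H_1: rank ker ∂_1 − rank ∂_2 = (21 − 6) − 13 = 2, and the invariant factors of ∂_2 are all 1, so H_1 ≅ Z^2.
  H_2: rank ker ∂_2 − rank ∂_3 = (14 − 13) − 0 = 1, and there is no ∂_3, so H_2 ≅ Z.

As a check, the Euler characteristic is 7 − 21 + 14 = 0, which agrees with 1 − 2 + 1 = 0.
(K is a triangulation of the torus T^2.)

H_0 ≅ Z,  H_1 ≅ Z^2,  H_2 ≅ Z.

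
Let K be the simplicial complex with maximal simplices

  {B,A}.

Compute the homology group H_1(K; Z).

Fix the vertex order A < B and write every simplex with vertices in increasing order. Then dim K = 1 and the simplices of K are:

  0-simplices (2): A, B
  1-simplices (1): AB

so the chain groups are C_0 ≅ Z^2, C_1 ≅ Z^1.

Boundary ∂_1: C_1 → C_0 maps an edge to its endpoints' difference, ∂[p,q] = q − p.
The resulting 2×1 matrix has rank 1, and its Smith normal form has invariant factors (1).

Computing H_k = (kernel of ∂_k) / (image of ∂_{k+1}):

  H_1: rank ker ∂_1 − rank ∂_2 = (1 − 1) − 0 = 0, and there is no ∂_2, so H_1 ≅ 0.

(K is a triangulation of the 1-simplex.)

H_1 ≅ 0.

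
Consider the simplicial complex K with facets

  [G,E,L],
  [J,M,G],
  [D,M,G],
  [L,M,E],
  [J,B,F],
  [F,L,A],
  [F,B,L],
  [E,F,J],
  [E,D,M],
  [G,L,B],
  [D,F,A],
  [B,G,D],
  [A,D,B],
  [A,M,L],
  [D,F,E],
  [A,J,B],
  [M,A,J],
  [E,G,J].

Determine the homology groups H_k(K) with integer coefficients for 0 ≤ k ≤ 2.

K has 9 vertices, 27 edges, 18 triangles.
rank ∂_0 = 0, rank ∂_1 = 8 ⇒ b_0 = 9 − 0 − 8 = 1; all invariant factors of ∂_1 are 1 so no torsion. So H_0 ≅ Z.
rank ∂_1 = 8, rank ∂_2 = 18 ⇒ b_1 = 27 − 8 − 18 = 1; ∂_2 has invariant factor(s) [2] giving torsion. So H_1 ≅ Z × Z/2.
rank ∂_2 = 18, rank ∂_3 = 0 ⇒ b_2 = 18 − 18 − 0 = 0. So H_2 ≅ 0.

H_0 = Z,  H_1 = Z × Z/2,  H_2 = 0.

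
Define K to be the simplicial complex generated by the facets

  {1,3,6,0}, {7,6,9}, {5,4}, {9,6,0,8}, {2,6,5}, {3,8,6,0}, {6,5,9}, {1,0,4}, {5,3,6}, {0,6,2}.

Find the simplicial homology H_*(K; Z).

H_0 = Z,  H_1 = Z,  H_2 = 0,  H_3 = 0.

K has 10 vertices, 23 edges, 16 triangles, 3 3-simplices.
rank ∂_0 = 0, rank ∂_1 = 9 ⇒ b_0 = 10 − 0 − 9 = 1; all invariant factors of ∂_1 are 1 so no torsion. So H_0 = Z.
rank ∂_1 = 9, rank ∂_2 = 13 ⇒ b_1 = 23 − 9 − 13 = 1; all invariant factors of ∂_2 are 1 so no torsion. So H_1 = Z.
rank ∂_2 = 13, rank ∂_3 = 3 ⇒ b_2 = 16 − 13 − 3 = 0; all invariant factors of ∂_3 are 1 so no torsion. So H_2 = 0.
rank ∂_3 = 3, rank ∂_4 = 0 ⇒ b_3 = 3 − 3 − 0 = 0. So H_3 = 0.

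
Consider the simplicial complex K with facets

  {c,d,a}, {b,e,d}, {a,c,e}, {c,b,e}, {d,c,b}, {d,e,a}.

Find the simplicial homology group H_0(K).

Take the total order a < b < c < d < e on the vertex set. Then K (dimension 2) consists of the simplices:

  0-simplices (5): a, b, c, d, e
  1-simplices (9): ac, ad, ae, bc, bd, be, cd, ce, de
  2-simplices (6): acd, ace, ade, bcd, bce, bde

so the chain groups are C_0 ≅ Z^5, C_1 ≅ Z^9, C_2 ≅ Z^6.

The boundary map ∂_1: C_1 → C_0 sends each edge [p,q] (with p < q) to q − p.
The resulting 5×9 matrix has rank 4, and its Smith normal form has invariant factors (1,1,1,1).

∂_2: C_2 → C_1 maps a triangle to the signed sum of its edges. For instance
  ∂bde = de − be + bd,
  ∂bcd = cd − bd + bc.
The 9×6 boundary matrix has rank 5 and Smith normal form diag(1,1,1,1,1).

From H_k ≅ ker(∂_k) / im(∂_{k+1}) we obtain:

  H_0: rank C_0 − rank ∂_1 = 5 − 4 = 1, and the invariant factors of ∂_1 are all 1, so H_0 = Z.

(K is a triangulation of the 2-sphere S^2.)

H_0 ≅ Z.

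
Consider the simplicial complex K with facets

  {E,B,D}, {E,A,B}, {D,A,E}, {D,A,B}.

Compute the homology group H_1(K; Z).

Order the vertices as A < B < D < E. Listing each simplex with vertices in this order, K has dimension 2 with simplices:

  0-simplices (4): A, B, D, E
  1-simplices (6): AB, AD, AE, BD, BE, DE
  2-simplices (4): ABD, ABE, ADE, BDE

so the chain groups are C_0 ≅ Z^4, C_1 ≅ Z^6, C_2 ≅ Z^4.

Boundary ∂_1: C_1 → C_0 maps an edge to its endpoints' difference, ∂[p,q] = q − p. For instance
  ∂AB = B − A.
The resulting 4×6 matrix has rank 3, and its Smith normal form has invariant factors (1,1,1).

∂_2: C_2 → C_1 maps a triangle to the signed sum of its edges. For instance
  ∂ABE = BE − AE + AB,
  ∂BDE = DE − BE + BD.
This gives a 6×4 integer matrix of rank 3; reducing to Smith normal form yields diagonal entries (1,1,1).

Reading off H_k = ker ∂_k / im ∂_{k+1}:

  H_1: rank ker ∂_1 − rank ∂_2 = (6 − 3) − 3 = 0, and the invariant factors of ∂_2 are all 1, so H_1 = 0.

(K is a triangulation of the 2-sphere S^2.)

H_1 ≅ 0.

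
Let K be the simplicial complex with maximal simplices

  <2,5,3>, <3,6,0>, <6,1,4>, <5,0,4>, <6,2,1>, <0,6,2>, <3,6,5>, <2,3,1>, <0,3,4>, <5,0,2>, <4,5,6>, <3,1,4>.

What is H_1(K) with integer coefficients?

H_1 ≅ Z/2Z.

Order the vertices as 0 < 1 < 2 < 3 < 4 < 5 < 6. Listing each simplex with vertices in this order, K has dimension 2 with simplices:

  0-simplices (7): [0], [1], [2], [3], [4], [5], [6]
  1-simplices (18): [0,2], [0,3], [0,4], [0,5], [0,6], [1,2], [1,3], [1,4], [1,6], [2,3], [2,5], [2,6], [3,4], [3,5], [3,6], [4,5], [4,6], [5,6]
  2-simplices (12): [0,2,5], [0,2,6], [0,3,4], [0,3,6], [0,4,5], [1,2,3], [1,2,6], [1,3,4], [1,4,6], [2,3,5], [3,5,6], [4,5,6]

giving chain groups C_0 ≅ Z^7, C_1 ≅ Z^18, C_2 ≅ Z^12.

∂_1: C_1 → C_0 sends each edge [p,q] (with p < q) to q − p.
The 7×18 boundary matrix has rank 6 and Smith normal form diag(1,1,1,1,1,1).

∂_2: C_2 → C_1 acts by ∂[p,q,r] = [q,r] − [p,r] + [p,q]. For instance
  ∂[0,3,4] = [3,4] − [0,4] + [0,3],
  ∂[1,2,6] = [2,6] − [1,6] + [1,2].
The 18×12 boundary matrix has rank 12 and Smith normal form diag(1,1,1,1,1,1,1,1,1,1,1,2).

Now H_k = ker ∂_k / im ∂_{k+1}, so:

  H_1: rank ker ∂_1 − rank ∂_2 = (18 − 6) − 12 = 0, and ∂_2 has invariant factor 2 > 1, so H_1 = Z/2Z.

(K is a triangulation of the real projective plane RP^2.)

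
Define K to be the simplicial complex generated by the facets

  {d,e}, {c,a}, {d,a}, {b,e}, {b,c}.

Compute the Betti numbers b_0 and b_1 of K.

Order the vertices as a < b < c < d < e. Listing each simplex with vertices in this order, K has dimension 1 with simplices:

  0-simplices (5): a, b, c, d, e
  1-simplices (5): ac, ad, bc, be, de

so the chain groups are C_0 ≅ Z^5, C_1 ≅ Z^5.

∂_1: C_1 → C_0 is given by ∂[p,q] = [q] − [p]. For instance
  ∂de = e − d.
This gives a 5×5 integer matrix of rank 4; reducing to Smith normal form yields diagonal entries (1,1,1,1).

Reading off H_k = ker ∂_k / im ∂_{k+1}:

  H_0: rank C_0 − rank ∂_1 = 5 − 4 = 1, and the invariant factors of ∂_1 are all 1, so H_0 ≅ Z.
  H_1: rank ker ∂_1 − rank ∂_2 = (5 − 4) − 0 = 1, and there is no ∂_2, so H_1 ≅ Z.

As a check, the Euler characteristic is 5 − 5 = 0, which agrees with 1 − 1 = 0.

Hence the Betti numbers are b_0 = 1, b_1 = 1.

b_0 = 1, b_1 = 1.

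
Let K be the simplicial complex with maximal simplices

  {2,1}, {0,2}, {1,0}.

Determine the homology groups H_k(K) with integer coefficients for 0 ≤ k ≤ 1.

H_0 ≅ Z,  H_1 ≅ Z.

Take the total order 0 < 1 < 2 on the vertex set. Then K (dimension 1) consists of the simplices:

  0-simplices (3): [0], [1], [2]
  1-simplices (3): [0,1], [0,2], [1,2]

Hence C_0 ≅ Z^3, C_1 ≅ Z^3.

Boundary ∂_1: C_1 → C_0 sends each edge [p,q] (with p < q) to q − p.
As a 3×3 matrix over Z this has rank 2, with invariant factors (1,1).

Computing H_k = (kernel of ∂_k) / (image of ∂_{k+1}):

  H_0: rank C_0 − rank ∂_1 = 3 − 2 = 1, and the invariant factors of ∂_1 are all 1, so H_0 ≅ Z.
  H_1: rank ker ∂_1 − rank ∂_2 = (3 − 2) − 0 = 1, and there is no ∂_2, so H_1 ≅ Z.

(K is a triangulation of the circle S^1.)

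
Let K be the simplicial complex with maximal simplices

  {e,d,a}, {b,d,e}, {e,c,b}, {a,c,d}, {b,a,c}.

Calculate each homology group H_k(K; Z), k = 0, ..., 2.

Order the vertices as a < b < c < d < e. Listing each simplex with vertices in this order, K has dimension 2 with simplices:

  0-simplices (5): a, b, c, d, e
  1-simplices (10): ab, ac, ad, ae, bc, bd, be, cd, ce, de
  2-simplices (5): abc, acd, ade, bce, bde

so the chain groups are C_0 ≅ Z^5, C_1 ≅ Z^10, C_2 ≅ Z^5.

∂_1: C_1 → C_0 is given by ∂[p,q] = [q] − [p]. For instance
  ∂cd = d − c.
The 5×10 boundary matrix has rank 4 and Smith normal form diag(1,1,1,1).

The boundary map ∂_2: C_2 → C_1 maps a triangle to the signed sum of its edges. For instance
  ∂ade = de − ae + ad,
  ∂bde = de − be + bd.
The resulting 10×5 matrix has rank 5, and its Smith normal form has invariant factors (1,1,1,1,1).

Reading off H_k = ker ∂_k / im ∂_{k+1}:

  H_0: rank C_0 − rank ∂_1 = 5 − 4 = 1, and the invariant factors of ∂_1 are all 1, so H_0 ≅ Z.
  H_1: rank ker ∂_1 − rank ∂_2 = (10 − 4) − 5 = 1, and the invariant factors of ∂_2 are all 1, so H_1 ≅ Z.
  H_2: rank ker ∂_2 − rank ∂_3 = (5 − 5) − 0 = 0, and there is no ∂_3, so H_2 ≅ 0.

H_0 ≅ Z,  H_1 ≅ Z,  H_2 = 0.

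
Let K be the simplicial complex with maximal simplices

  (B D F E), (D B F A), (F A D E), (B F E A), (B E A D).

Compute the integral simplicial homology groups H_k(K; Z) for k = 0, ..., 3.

We work with the vertex ordering A < B < D < E < F. The simplices of K, each written with vertices in increasing order, are:

  0-simplices (5): A, B, D, E, F
  1-simplices (10): AB, AD, AE, AF, BD, BE, BF, DE, DF, EF
  2-simplices (10): ABD, ABE, ABF, ADE, ADF, AEF, BDE, BDF, BEF, DEF
  3-simplices (5): ABDE, ABDF, ABEF, ADEF, BDEF

giving chain groups C_0 ≅ Z^5, C_1 ≅ Z^10, C_2 ≅ Z^10, C_3 ≅ Z^5.

The boundary map ∂_1: C_1 → C_0 sends each edge [p,q] (with p < q) to q − p.
As a 5×10 matrix over Z this has rank 4, with invariant factors (1,1,1,1).

∂_2: C_2 → C_1 maps a triangle to the signed sum of its edges. For instance
  ∂ABE = BE − AE + AB,
  ∂ABF = BF − AF + AB.
The 10×10 boundary matrix has rank 6 and Smith normal form diag(1,1,1,1,1,1).

∂_3: C_3 → C_2 sends each 3-simplex σ to the alternating sum Σ_i (−1)^i (σ with its i-th vertex removed). For instance
  ∂ABDF = BDF − ADF + ABF − ABD,
  ∂BDEF = DEF − BEF + BDF − BDE.
The resulting 10×5 matrix has rank 4, and its Smith normal form has invariant factors (1,1,1,1).

From H_k ≅ ker(∂_k) / im(∂_{k+1}) we obtain:

  H_0: rank C_0 − rank ∂_1 = 5 − 4 = 1, and the invariant factors of ∂_1 are all 1, so H_0 ≅ Z.
  H_1: rank ker ∂_1 − rank ∂_2 = (10 − 4) − 6 = 0, and the invariant factors of ∂_2 are all 1, so H_1 ≅ 0.
  H_2: rank ker ∂_2 − rank ∂_3 = (10 − 6) − 4 = 0, and the invariant factors of ∂_3 are all 1, so H_2 ≅ 0.
  H_3: rank ker ∂_3 − rank ∂_4 = (5 − 4) − 0 = 1, and there is no ∂_4, so H_3 ≅ Z.

(K is a triangulation of the 3-sphere S^3.)

H_0 ≅ Z,  H_1 = 0,  H_2 = 0,  H_3 ≅ Z.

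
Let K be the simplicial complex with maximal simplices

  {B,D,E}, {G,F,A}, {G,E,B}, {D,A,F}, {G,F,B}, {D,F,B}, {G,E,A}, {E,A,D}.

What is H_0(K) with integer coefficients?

We work with the vertex ordering A < B < D < E < F < G. The simplices of K, each written with vertices in increasing order, are:

  0-simplices (6): A, B, D, E, F, G
  1-simplices (12): AD, AE, AF, AG, BD, BE, BF, BG, DE, DF, EG, FG
  2-simplices (8): ADE, ADF, AEG, AFG, BDE, BDF, BEG, BFG

giving chain groups C_0 ≅ Z^6, C_1 ≅ Z^12, C_2 ≅ Z^8.

The boundary map ∂_1: C_1 → C_0 is given by ∂[p,q] = [q] − [p].
As a 6×12 matrix over Z this has rank 5, with invariant factors (1,1,1,1,1).

The boundary map ∂_2: C_2 → C_1 maps a triangle to the signed sum of its edges. For instance
  ∂BEG = EG − BG + BE,
  ∂BFG = FG − BG + BF.
This gives a 12×8 integer matrix of rank 7; reducing to Smith normal form yields diagonal entries (1,1,1,1,1,1,1).

Reading off H_k = ker ∂_k / im ∂_{k+1}:

  H_0: rank C_0 − rank ∂_1 = 6 − 5 = 1, and the invariant factors of ∂_1 are all 1, so H_0 = Z.

(K is a triangulation of the 2-sphere S^2.)

H_0 ≅ Z.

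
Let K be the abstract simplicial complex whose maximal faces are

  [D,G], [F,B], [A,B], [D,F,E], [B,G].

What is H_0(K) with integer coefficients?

H_0 ≅ Z.

Fix the vertex order A < B < D < E < F < G and write every simplex with vertices in increasing order. Then dim K = 2 and the simplices of K are:

  0-simplices (6): A, B, D, E, F, G
  1-simplices (7): AB, BF, BG, DE, DF, DG, EF
  2-simplices (1): DEF

so the chain groups are C_0 ≅ Z^6, C_1 ≅ Z^7, C_2 ≅ Z^1.

The boundary map ∂_1: C_1 → C_0 is given by ∂[p,q] = [q] − [p].
The 6×7 boundary matrix has rank 5 and Smith normal form diag(1,1,1,1,1).

Boundary ∂_2: C_2 → C_1 sends each 2-simplex [p,q,r] to [q,r] − [p,r] + [p,q]. For instance
  ∂DEF = EF − DF + DE.
The resulting 7×1 matrix has rank 1, and its Smith normal form has invariant factors (1).

Reading off H_k = ker ∂_k / im ∂_{k+1}:

  H_0: rank C_0 − rank ∂_1 = 6 − 5 = 1, and the invariant factors of ∂_1 are all 1, so H_0 ≅ Z.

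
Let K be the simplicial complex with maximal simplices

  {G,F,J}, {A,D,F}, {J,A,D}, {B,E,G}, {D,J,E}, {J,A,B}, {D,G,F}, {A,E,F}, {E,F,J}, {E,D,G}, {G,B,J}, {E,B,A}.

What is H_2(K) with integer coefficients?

We work with the vertex ordering A < B < D < E < F < G < J. The simplices of K, each written with vertices in increasing order, are:

  0-simplices (7): A, B, D, E, F, G, J
  1-simplices (18): AB, AD, AE, AF, AJ, BE, BG, BJ, DE, DF, DG, DJ, EF, EG, EJ, FG, FJ, GJ
  2-simplices (12): ABE, ABJ, ADF, ADJ, AEF, BEG, BGJ, DEG, DEJ, DFG, EFJ, FGJ

so the chain groups are C_0 ≅ Z^7, C_1 ≅ Z^18, C_2 ≅ Z^12.

The boundary map ∂_1: C_1 → C_0 sends each edge [p,q] (with p < q) to q − p.
This gives a 7×18 integer matrix of rank 6; reducing to Smith normal form yields diagonal entries (1,1,1,1,1,1).

Boundary ∂_2: C_2 → C_1 maps a triangle to the signed sum of its edges. For instance
  ∂FGJ = GJ − FJ + FG,
  ∂EFJ = FJ − EJ + EF.
As a 18×12 matrix over Z this has rank 12, with invariant factors (1,1,1,1,1,1,1,1,1,1,1,2).

Computing H_k = (kernel of ∂_k) / (image of ∂_{k+1}):

  H_2: rank ker ∂_2 − rank ∂_3 = (12 − 12) − 0 = 0, and there is no ∂_3, so H_2 ≅ 0.

(K is a triangulation of the real projective plane RP^2.)

H_2 ≅ 0.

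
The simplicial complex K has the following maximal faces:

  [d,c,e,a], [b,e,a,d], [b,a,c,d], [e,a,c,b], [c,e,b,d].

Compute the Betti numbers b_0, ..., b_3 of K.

Fix the vertex order a < b < c < d < e and write every simplex with vertices in increasing order. Then dim K = 3 and the simplices of K are:

  0-simplices (5): a, b, c, d, e
  1-simplices (10): ab, ac, ad, ae, bc, bd, be, cd, ce, de
  2-simplices (10): abc, abd, abe, acd, ace, ade, bcd, bce, bde, cde
  3-simplices (5): abcd, abce, abde, acde, bcde

Hence C_0 ≅ Z^5, C_1 ≅ Z^10, C_2 ≅ Z^10, C_3 ≅ Z^5.

Boundary ∂_1: C_1 → C_0 sends each edge [p,q] (with p < q) to q − p. For instance
  ∂ae = e − a.
This gives a 5×10 integer matrix of rank 4; reducing to Smith normal form yields diagonal entries (1,1,1,1).

Boundary ∂_2: C_2 → C_1 maps a triangle to the signed sum of its edges. For instance
  ∂acd = cd − ad + ac,
  ∂abc = bc − ac + ab.
The resulting 10×10 matrix has rank 6, and its Smith normal form has invariant factors (1,1,1,1,1,1).

Boundary ∂_3: C_3 → C_2 sends each 3-simplex σ to the alternating sum Σ_i (−1)^i (σ with its i-th vertex removed). For instance
  ∂acde = cde − ade + ace − acd,
  ∂abcd = bcd − acd + abd − abc.
The 10×5 boundary matrix has rank 4 and Smith normal form diag(1,1,1,1).

From H_k ≅ ker(∂_k) / im(∂_{k+1}) we obtain:

  H_0: rank C_0 − rank ∂_1 = 5 − 4 = 1, and the invariant factors of ∂_1 are all 1, so H_0 ≅ Z.
  H_1: rank ker ∂_1 − rank ∂_2 = (10 − 4) − 6 = 0, and the invariant factors of ∂_2 are all 1, so H_1 ≅ 0.
  H_2: rank ker ∂_2 − rank ∂_3 = (10 − 6) − 4 = 0, and the invariant factors of ∂_3 are all 1, so H_2 ≅ 0.
  H_3: rank ker ∂_3 − rank ∂_4 = (5 − 4) − 0 = 1, and there is no ∂_4, so H_3 ≅ Z.

As a check, the Euler characteristic is 5 − 10 + 10 − 5 = 0, which agrees with 1 − 0 + 0 − 1 = 0.

Hence the Betti numbers are b_0 = 1, b_1 = 0, b_2 = 0, b_3 = 1.

b_0 = 1, b_1 = 0, b_2 = 0, b_3 = 1.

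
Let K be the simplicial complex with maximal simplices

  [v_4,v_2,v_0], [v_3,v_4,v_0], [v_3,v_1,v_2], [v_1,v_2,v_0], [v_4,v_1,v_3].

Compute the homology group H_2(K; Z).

K has 5 vertices, 10 edges, 5 triangles.
rank ∂_2 = 5, rank ∂_3 = 0 ⇒ b_2 = 5 − 5 − 0 = 0. So H_2 ≅ 0.

H_2 ≅ 0.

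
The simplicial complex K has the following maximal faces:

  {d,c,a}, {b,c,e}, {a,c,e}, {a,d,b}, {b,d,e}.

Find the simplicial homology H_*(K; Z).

H_0 = Z,  H_1 = Z,  H_2 = 0.

Order the vertices as a < b < c < d < e. Listing each simplex with vertices in this order, K has dimension 2 with simplices:

  0-simplices (5): a, b, c, d, e
  1-simplices (10): ab, ac, ad, ae, bc, bd, be, cd, ce, de
  2-simplices (5): abd, acd, ace, bce, bde

Hence C_0 ≅ Z^5, C_1 ≅ Z^10, C_2 ≅ Z^5.

Boundary ∂_1: C_1 → C_0 maps an edge to its endpoints' difference, ∂[p,q] = q − p. For instance
  ∂ae = e − a.
As a 5×10 matrix over Z this has rank 4, with invariant factors (1,1,1,1).

The boundary map ∂_2: C_2 → C_1 sends each 2-simplex [p,q,r] to [q,r] − [p,r] + [p,q]. For instance
  ∂bde = de − be + bd,
  ∂ace = ce − ae + ac.
The resulting 10×5 matrix has rank 5, and its Smith normal form has invariant factors (1,1,1,1,1).

Reading off H_k = ker ∂_k / im ∂_{k+1}:

  H_0: rank C_0 − rank ∂_1 = 5 − 4 = 1, and the invariant factors of ∂_1 are all 1, so H_0 = Z.
  H_1: rank ker ∂_1 − rank ∂_2 = (10 − 4) − 5 = 1, and the invariant factors of ∂_2 are all 1, so H_1 = Z.
  H_2: rank ker ∂_2 − rank ∂_3 = (5 − 5) − 0 = 0, and there is no ∂_3, so H_2 = 0.

As a check, the Euler characteristic is 5 − 10 + 5 = 0, which agrees with 1 − 1 + 0 = 0.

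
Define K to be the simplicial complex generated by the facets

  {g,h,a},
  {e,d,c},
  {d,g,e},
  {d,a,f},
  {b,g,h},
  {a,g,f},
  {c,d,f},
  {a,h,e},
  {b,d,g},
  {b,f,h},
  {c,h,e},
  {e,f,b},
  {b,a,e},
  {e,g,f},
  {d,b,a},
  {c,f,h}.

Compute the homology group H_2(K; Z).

Order the vertices as a < b < c < d < e < f < g < h. Listing each simplex with vertices in this order, K has dimension 2 with simplices:

  0-simplices (8): a, b, c, d, e, f, g, h
  1-simplices (24): ab, ad, ae, af, ag, ah, bd, be, bf, bg, bh, cd, ce, cf, ch, de, df, dg, ef, eg, eh, fg, fh, gh
  2-simplices (16): abd, abe, adf, aeh, afg, agh, bdg, bef, bfh, bgh, cde, cdf, ceh, cfh, deg, efg

Hence C_0 ≅ Z^8, C_1 ≅ Z^24, C_2 ≅ Z^16.

∂_1: C_1 → C_0 maps an edge to its endpoints' difference, ∂[p,q] = q − p. For instance
  ∂bh = h − b.
This gives a 8×24 integer matrix of rank 7; reducing to Smith normal form yields diagonal entries (1,1,1,1,1,1,1).

∂_2: C_2 → C_1 maps a triangle to the signed sum of its edges. For instance
  ∂ceh = eh − ch + ce,
  ∂abe = be − ae + ab.
As a 24×16 matrix over Z this has rank 15, with invariant factors (1,1,1,1,1,1,1,1,1,1,1,1,1,1,1).

Now H_k = ker ∂_k / im ∂_{k+1}, so:

  H_2: rank ker ∂_2 − rank ∂_3 = (16 − 15) − 0 = 1, and there is no ∂_3, so H_2 ≅ Z.

H_2 = Z.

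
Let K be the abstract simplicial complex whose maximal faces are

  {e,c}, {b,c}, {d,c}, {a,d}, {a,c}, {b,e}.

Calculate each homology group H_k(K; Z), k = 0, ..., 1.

H_0 = Z,  H_1 = Z^2.

Order the vertices as a < b < c < d < e. Listing each simplex with vertices in this order, K has dimension 1 with simplices:

  0-simplices (5): a, b, c, d, e
  1-simplices (6): ac, ad, bc, be, cd, ce

so the chain groups are C_0 ≅ Z^5, C_1 ≅ Z^6.

The boundary map ∂_1: C_1 → C_0 sends each edge [p,q] (with p < q) to q − p. For instance
  ∂be = e − b.
The resulting 5×6 matrix has rank 4, and its Smith normal form has invariant factors (1,1,1,1).

From H_k ≅ ker(∂_k) / im(∂_{k+1}) we obtain:

  H_0: rank C_0 − rank ∂_1 = 5 − 4 = 1, and the invariant factors of ∂_1 are all 1, so H_0 ≅ Z.
  H_1: rank ker ∂_1 − rank ∂_2 = (6 − 4) − 0 = 2, and there is no ∂_2, so H_1 ≅ Z^2.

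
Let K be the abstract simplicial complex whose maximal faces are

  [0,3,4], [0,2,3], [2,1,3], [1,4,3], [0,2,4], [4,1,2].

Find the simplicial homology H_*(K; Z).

H_0 ≅ Z,  H_1 = 0,  H_2 ≅ Z.

We work with the vertex ordering 0 < 1 < 2 < 3 < 4. The simplices of K, each written with vertices in increasing order, are:

  0-simplices (5): [0], [1], [2], [3], [4]
  1-simplices (9): [0,2], [0,3], [0,4], [1,2], [1,3], [1,4], [2,3], [2,4], [3,4]
  2-simplices (6): [0,2,3], [0,2,4], [0,3,4], [1,2,3], [1,2,4], [1,3,4]

so the chain groups are C_0 ≅ Z^5, C_1 ≅ Z^9, C_2 ≅ Z^6.

Boundary ∂_1: C_1 → C_0 maps an edge to its endpoints' difference, ∂[p,q] = q − p. For instance
  ∂[0,2] = [2] − [0].
This gives a 5×9 integer matrix of rank 4; reducing to Smith normal form yields diagonal entries (1,1,1,1).

The boundary map ∂_2: C_2 → C_1 acts by ∂[p,q,r] = [q,r] − [p,r] + [p,q]. For instance
  ∂[1,2,3] = [2,3] − [1,3] + [1,2],
  ∂[0,2,4] = [2,4] − [0,4] + [0,2].
This gives a 9×6 integer matrix of rank 5; reducing to Smith normal form yields diagonal entries (1,1,1,1,1).

From H_k ≅ ker(∂_k) / im(∂_{k+1}) we obtain:

  H_0: rank C_0 − rank ∂_1 = 5 − 4 = 1, and the invariant factors of ∂_1 are all 1, so H_0 = Z.
  H_1: rank ker ∂_1 − rank ∂_2 = (9 − 4) − 5 = 0, and the invariant factors of ∂_2 are all 1, so H_1 = 0.
  H_2: rank ker ∂_2 − rank ∂_3 = (6 − 5) − 0 = 1, and there is no ∂_3, so H_2 = Z.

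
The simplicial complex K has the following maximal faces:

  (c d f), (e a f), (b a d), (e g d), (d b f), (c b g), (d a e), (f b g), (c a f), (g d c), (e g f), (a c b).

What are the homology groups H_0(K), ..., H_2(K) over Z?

Fix the vertex order a < b < c < d < e < f < g and write every simplex with vertices in increasing order. Then dim K = 2 and the simplices of K are:

  0-simplices (7): a, b, c, d, e, f, g
  1-simplices (18): ab, ac, ad, ae, af, bc, bd, bf, bg, cd, cf, cg, de, df, dg, ef, eg, fg
  2-simplices (12): abc, abd, acf, ade, aef, bcg, bdf, bfg, cdf, cdg, deg, efg

so the chain groups are C_0 ≅ Z^7, C_1 ≅ Z^18, C_2 ≅ Z^12.

∂_1: C_1 → C_0 sends each edge [p,q] (with p < q) to q − p.
The resulting 7×18 matrix has rank 6, and its Smith normal form has invariant factors (1,1,1,1,1,1).

The boundary map ∂_2: C_2 → C_1 maps a triangle to the signed sum of its edges. For instance
  ∂abc = bc − ac + ab,
  ∂cdf = df − cf + cd.
As a 18×12 matrix over Z this has rank 12, with invariant factors (1,1,1,1,1,1,1,1,1,1,1,2).

Computing H_k = (kernel of ∂_k) / (image of ∂_{k+1}):

  H_0: rank C_0 − rank ∂_1 = 7 − 6 = 1, and the invariant factors of ∂_1 are all 1, so H_0 ≅ Z.
  H_1: rank ker ∂_1 − rank ∂_2 = (18 − 6) − 12 = 0, and ∂_2 has invariant factor 2 > 1, so H_1 ≅ Z/2Z.
  H_2: rank ker ∂_2 − rank ∂_3 = (12 − 12) − 0 = 0, and there is no ∂_3, so H_2 ≅ 0.

H_0 = Z,  H_1 = Z/2Z,  H_2 = 0.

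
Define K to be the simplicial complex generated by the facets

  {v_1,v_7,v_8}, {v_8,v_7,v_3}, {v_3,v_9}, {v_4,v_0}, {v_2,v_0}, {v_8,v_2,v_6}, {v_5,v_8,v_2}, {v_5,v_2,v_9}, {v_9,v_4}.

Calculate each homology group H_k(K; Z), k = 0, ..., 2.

Order the vertices as v_0 < v_1 < v_2 < v_3 < v_4 < v_5 < v_6 < v_7 < v_8 < v_9. Listing each simplex with vertices in this order, K has dimension 2 with simplices:

  0-simplices (10): [v_0], [v_1], [v_2], [v_3], [v_4], [v_5], [v_6], [v_7], [v_8], [v_9]
  1-simplices (16): (16 of them)
  2-simplices (5): [v_1,v_7,v_8], [v_2,v_5,v_8], [v_2,v_5,v_9], [v_2,v_6,v_8], [v_3,v_7,v_8]

giving chain groups C_0 ≅ Z^10, C_1 ≅ Z^16, C_2 ≅ Z^5.

The boundary map ∂_1: C_1 → C_0 maps an edge to its endpoints' difference, ∂[p,q] = q − p. For instance
  ∂[v_1,v_7] = [v_7] − [v_1].
The resulting 10×16 matrix has rank 9, and its Smith normal form has invariant factors (1,1,1,1,1,1,1,1,1).

∂_2: C_2 → C_1 maps a triangle to the signed sum of its edges. For instance
  ∂[v_1,v_7,v_8] = [v_7,v_8] − [v_1,v_8] + [v_1,v_7],
  ∂[v_2,v_5,v_8] = [v_5,v_8] − [v_2,v_8] + [v_2,v_5].
The 16×5 boundary matrix has rank 5 and Smith normal form diag(1,1,1,1,1).

Computing H_k = (kernel of ∂_k) / (image of ∂_{k+1}):

  H_0: rank C_0 − rank ∂_1 = 10 − 9 = 1, and the invariant factors of ∂_1 are all 1, so H_0 = Z.
  H_1: rank ker ∂_1 − rank ∂_2 = (16 − 9) − 5 = 2, and the invariant factors of ∂_2 are all 1, so H_1 = Z^2.
  H_2: rank ker ∂_2 − rank ∂_3 = (5 − 5) − 0 = 0, and there is no ∂_3, so H_2 = 0.

As a check, the Euler characteristic is 10 − 16 + 5 = -1, which agrees with 1 − 2 + 0 = -1.

H_0 ≅ Z,  H_1 ≅ Z^2,  H_2 = 0.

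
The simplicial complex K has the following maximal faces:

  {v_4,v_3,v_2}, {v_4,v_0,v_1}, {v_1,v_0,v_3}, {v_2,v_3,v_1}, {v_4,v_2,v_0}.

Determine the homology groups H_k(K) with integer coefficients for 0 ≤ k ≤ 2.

Take the total order v_0 < v_1 < v_2 < v_3 < v_4 on the vertex set. Then K (dimension 2) consists of the simplices:

  0-simplices (5): [v_0], [v_1], [v_2], [v_3], [v_4]
  1-simplices (10): [v_0,v_1], [v_0,v_2], [v_0,v_3], [v_0,v_4], [v_1,v_2], [v_1,v_3], [v_1,v_4], [v_2,v_3], [v_2,v_4], [v_3,v_4]
  2-simplices (5): [v_0,v_1,v_3], [v_0,v_1,v_4], [v_0,v_2,v_4], [v_1,v_2,v_3], [v_2,v_3,v_4]

giving chain groups C_0 ≅ Z^5, C_1 ≅ Z^10, C_2 ≅ Z^5.

∂_1: C_1 → C_0 sends each edge [p,q] (with p < q) to q − p. For instance
  ∂[v_2,v_3] = [v_3] − [v_2].
The 5×10 boundary matrix has rank 4 and Smith normal form diag(1,1,1,1).

∂_2: C_2 → C_1 acts by ∂[p,q,r] = [q,r] − [p,r] + [p,q]. For instance
  ∂[v_2,v_3,v_4] = [v_3,v_4] − [v_2,v_4] + [v_2,v_3],
  ∂[v_1,v_2,v_3] = [v_2,v_3] − [v_1,v_3] + [v_1,v_2].
As a 10×5 matrix over Z this has rank 5, with invariant factors (1,1,1,1,1).

From H_k ≅ ker(∂_k) / im(∂_{k+1}) we obtain:

  H_0: rank C_0 − rank ∂_1 = 5 − 4 = 1, and the invariant factors of ∂_1 are all 1, so H_0 ≅ Z.
  H_1: rank ker ∂_1 − rank ∂_2 = (10 − 4) − 5 = 1, and the invariant factors of ∂_2 are all 1, so H_1 ≅ Z.
  H_2: rank ker ∂_2 − rank ∂_3 = (5 − 5) − 0 = 0, and there is no ∂_3, so H_2 ≅ 0.

H_0 ≅ Z,  H_1 ≅ Z,  H_2 = 0.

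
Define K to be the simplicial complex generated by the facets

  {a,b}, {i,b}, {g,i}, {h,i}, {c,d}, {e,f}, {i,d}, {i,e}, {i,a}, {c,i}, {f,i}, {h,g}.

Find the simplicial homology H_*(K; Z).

H_0 = Z,  H_1 = Z^4.

Fix the vertex order a < b < c < d < e < f < g < h < i and write every simplex with vertices in increasing order. Then dim K = 1 and the simplices of K are:

  0-simplices (9): a, b, c, d, e, f, g, h, i
  1-simplices (12): ab, ai, bi, cd, ci, di, ef, ei, fi, gh, gi, hi

so the chain groups are C_0 ≅ Z^9, C_1 ≅ Z^12.

Boundary ∂_1: C_1 → C_0 maps an edge to its endpoints' difference, ∂[p,q] = q − p.
The resulting 9×12 matrix has rank 8, and its Smith normal form has invariant factors (1,1,1,1,1,1,1,1).

From H_k ≅ ker(∂_k) / im(∂_{k+1}) we obtain:

  H_0: rank C_0 − rank ∂_1 = 9 − 8 = 1, and the invariant factors of ∂_1 are all 1, so H_0 = Z.
  H_1: rank ker ∂_1 − rank ∂_2 = (12 − 8) − 0 = 4, and there is no ∂_2, so H_1 = Z^4.

(K is a triangulation of a wedge of 4 circles.)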